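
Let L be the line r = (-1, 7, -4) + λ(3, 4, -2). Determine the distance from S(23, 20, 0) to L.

3√33

Direction vector d = (3, 4, -2).
AP = (24, 13, 4), and AP × d = (-42, 60, 57).
|AP × d|² = 8613 and |d|² = 29, so the distance is √(8613/29) = √297 = 3√33.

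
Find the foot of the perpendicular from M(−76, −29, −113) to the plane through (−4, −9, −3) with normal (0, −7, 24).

(-76, -57, -17)

n = (0, −7, 24), |n|² = 625, and n·M − (-9) = -2500.
t = -2500/625 = -4, so the foot is M − t·n = (−76, −29, −113) − (-4)·(0, −7, 24) = (−76, −57, −17).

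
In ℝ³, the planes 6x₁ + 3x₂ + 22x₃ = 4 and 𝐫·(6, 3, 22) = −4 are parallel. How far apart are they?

8/23

Both planes have normal n = (6, 3, 22), |n| = 23. Any point on the first plane is at distance |(-4) − 4|/|n| = 8/23 from the second.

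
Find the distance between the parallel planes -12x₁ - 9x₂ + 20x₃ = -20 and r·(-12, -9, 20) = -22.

Both planes have normal n = (-12, -9, 20), |n| = 25. Any point on the first plane is at distance |(-22) − (-20)|/|n| = 2/25 from the second.

2/25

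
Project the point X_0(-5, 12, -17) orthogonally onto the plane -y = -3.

(-5, 3, -17)

The perpendicular from X_0 has direction n = (0, -1, 0): r = (-5, 12, -17) + λ(0, -1, 0).
Substitute into the plane: n·(X_0 + λn) = -3 gives -12 + 1λ = -3, so λ = 9.
Foot = (-5, 12, -17) + 9·(0, -1, 0) = (-5, 3, -17).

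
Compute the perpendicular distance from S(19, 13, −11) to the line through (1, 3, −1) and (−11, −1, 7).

2√5

A direction vector is d = (−12, −4, 8).
AP = (18, 10, −10), and AP × d = (40, −24, 48).
|AP × d|² = 4480 and |d|² = 224, so the distance is √(4480/224) = √20 = 2√5.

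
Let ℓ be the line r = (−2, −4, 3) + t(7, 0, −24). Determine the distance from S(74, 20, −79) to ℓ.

2√769

Direction vector d = (7, 0, −24).
AP = (76, 24, −82), and AP × d = (−576, 1250, −168).
|AP × d|² = 1922500 and |d|² = 625, so the distance is √(1922500/625) = √3076 = 2√769.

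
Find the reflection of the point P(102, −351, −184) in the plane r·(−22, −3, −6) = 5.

(2170/23, -8097/23, -4280/23)

n = (−22, −3, −6), |n|² = 529, n·P − 5 = -92, so t = -92/529 = -4/23.
Foot F = P − (-4/23)·n = (2258/23, −8085/23, −4256/23); the reflection is 2F − P = (2170/23, −8097/23, −4280/23).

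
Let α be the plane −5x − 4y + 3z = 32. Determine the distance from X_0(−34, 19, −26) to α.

8√2/5

d = |(-5)·(-34) + (-4)·19 + 3·(-26) − 32| / √(25 + 16 + 9) = |-16| / (5√2) = 8√2/5.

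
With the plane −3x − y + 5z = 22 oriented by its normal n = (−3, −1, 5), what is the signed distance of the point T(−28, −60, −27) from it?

-13√35/35

n·T − 22 = -13.
|n| = √35, so the signed distance is -13√35/35.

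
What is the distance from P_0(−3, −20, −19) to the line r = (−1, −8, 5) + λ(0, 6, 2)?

Direction vector d = (0, 6, 2).
AP = (−2, −12, −24), and AP × d = (120, 4, −12).
|AP × d|² = 14560 and |d|² = 40, so the distance is √(14560/40) = √364 = 2√91.

2√91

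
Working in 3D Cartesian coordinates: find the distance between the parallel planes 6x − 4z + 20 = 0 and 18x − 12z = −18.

Divide the second equation by 3 to match normals: 6x − 4z = -6.
Both planes have normal n = (6, 0, −4), |n| = 2√13. Any point on the first plane is at distance |(-6) − (-20)|/|n| = 14/(2√13) = 7/√13 from the second.

7√13/13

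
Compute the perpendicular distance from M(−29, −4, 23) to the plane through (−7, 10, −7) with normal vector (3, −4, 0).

The plane has equation n·(r − (−7, 10, −7)) = 0, i.e. n·r = -61.
Then n·(−29, −4, 23) − (−61) = −10.
|n| = √(9 + 16 + 0) = 5, so the distance is |-10|/5 = 2.

2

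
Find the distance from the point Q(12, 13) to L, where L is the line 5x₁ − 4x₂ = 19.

d = |5·12 + (-4)·13 − 19| / √(25 + 16) = |-11|/√41 = 11/√41.

11√41/41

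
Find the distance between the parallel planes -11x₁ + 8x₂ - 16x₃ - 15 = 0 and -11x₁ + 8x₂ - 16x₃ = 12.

1/7

With common normal n = (-11, 8, -16) (|n| = 21), the distance is |15 − 12|/|n| = 3/21 = 1/7.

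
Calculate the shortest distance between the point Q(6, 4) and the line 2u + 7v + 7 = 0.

47√53/53

The normal to the line is n = (2, 7) with |n| = √53.
|n·Q − (-7)| = |40 − (-7)| = 47, so the distance is 47/√53.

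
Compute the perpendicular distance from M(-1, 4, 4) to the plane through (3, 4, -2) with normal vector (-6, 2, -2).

The plane has equation n·(r − (3, 4, -2)) = 0, i.e. n·r = -6.
Then n·(-1, 4, 4) - (-6) = 12.
|n| = √(36 + 4 + 4) = 2√11, so the distance is |12|/(2√11) = 6/√11.

6/√11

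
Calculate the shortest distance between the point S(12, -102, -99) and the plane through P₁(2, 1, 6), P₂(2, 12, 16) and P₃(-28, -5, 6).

P₁P₂ = (0, 11, 10) and P₁P₃ = (-30, -6, 0), so a normal is n = P₁P₂ × P₁P₃ = (60, -300, 330).
Then n·(12, -102, -99) - 1800 = -3150.
|n| = √(3600 + 90000 + 108900) = 450, so the distance is |-3150|/450 = 7.

7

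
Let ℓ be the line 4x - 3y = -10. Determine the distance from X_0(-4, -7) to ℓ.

3

d = |4·(-4) + (-3)·(-7) − (-10)| / √(16 + 9) = |15|/5 = 3.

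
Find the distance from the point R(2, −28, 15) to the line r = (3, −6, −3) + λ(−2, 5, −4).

Direction vector d = (−2, 5, −4).
AP = (−1, −22, 18), and AP × d = (−2, −40, −49).
|AP × d|² = 4005 and |d|² = 45, so the distance is √(4005/45) = √89.

√89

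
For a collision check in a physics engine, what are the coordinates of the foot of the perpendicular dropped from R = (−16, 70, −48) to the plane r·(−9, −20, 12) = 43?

The perpendicular from R has direction n = (−9, −20, 12): r = (−16, 70, −48) + λ(−9, −20, 12).
Substitute into the plane: n·(R + λn) = 43 gives -1832 + 625λ = 43, so λ = 3.
Foot = (−16, 70, −48) + 3·(−9, −20, 12) = (−43, 10, −12).

(-43, 10, -12)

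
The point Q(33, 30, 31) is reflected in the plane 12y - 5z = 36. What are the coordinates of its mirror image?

With n = (0, 12, -5), the signed offset is (n·Q − 36)/|n|² = 169/169 = 1.
Q' = Q − 2t·n = (33, 30, 31) − 2·(0, 12, -5) = (33, 6, 41).

(33, 6, 41)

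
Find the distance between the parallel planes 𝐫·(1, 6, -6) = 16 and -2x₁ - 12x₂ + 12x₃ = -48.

8√73/73

Divide the second equation by -2 to match normals: x₁ + 6x₂ - 6x₃ = 24.
With common normal n = (1, 6, -6) (|n| = √73), the distance is |16 − 24|/|n| = 8/√73.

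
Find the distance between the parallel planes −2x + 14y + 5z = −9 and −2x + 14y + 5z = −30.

With common normal n = (−2, 14, 5) (|n| = 15), the distance is |(-9) − (-30)|/|n| = 21/15 = 7/5.

7/5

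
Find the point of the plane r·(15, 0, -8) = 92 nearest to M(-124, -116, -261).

(-2228/17, -116, -4373/17)

The perpendicular from M has direction n = (15, 0, -8): r = (-124, -116, -261) + λ(15, 0, -8).
Substitute into the plane: n·(M + λn) = 92 gives 228 + 289λ = 92, so λ = -8/17.
Foot = (-124, -116, -261) + (-8/17)·(15, 0, -8) = (-2228/17, -116, -4373/17).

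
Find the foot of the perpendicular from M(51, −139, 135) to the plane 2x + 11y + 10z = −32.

n = (2, 11, 10), |n|² = 225, and n·M − (-32) = -45.
t = -45/225 = -1/5, so the foot is M − t·n = (51, −139, 135) − (-1/5)·(2, 11, 10) = (257/5, −684/5, 137).

(257/5, -684/5, 137)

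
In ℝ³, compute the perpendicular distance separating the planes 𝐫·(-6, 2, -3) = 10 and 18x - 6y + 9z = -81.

Divide the second equation by -3 to match normals: -6x + 2y - 3z = 27.
With common normal n = (-6, 2, -3) (|n| = 7), the distance is |10 − 27|/|n| = 17/7.

17/7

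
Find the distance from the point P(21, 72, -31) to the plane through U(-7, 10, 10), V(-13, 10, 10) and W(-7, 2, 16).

22/5

UV = (-6, 0, 0) and UW = (0, -8, 6), so a normal is n = UV × UW = (0, 36, 48).
Then n·(21, 72, -31) - 840 = 264.
|n| = √(0 + 1296 + 2304) = 60, so the distance is |264|/60 = 22/5.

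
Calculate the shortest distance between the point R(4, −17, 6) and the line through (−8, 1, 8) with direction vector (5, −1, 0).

Direction vector d = (5, −1, 0).
AP = (12, −18, −2), and AP × d = (−2, −10, 78).
|AP × d|² = 6188 and |d|² = 26, so the distance is √(6188/26) = √238.

√238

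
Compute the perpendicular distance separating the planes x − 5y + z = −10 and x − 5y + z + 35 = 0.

25/(3√3)

With common normal n = (1, −5, 1) (|n| = 3√3), the distance is |(-10) − (-35)|/|n| = 25/(3√3).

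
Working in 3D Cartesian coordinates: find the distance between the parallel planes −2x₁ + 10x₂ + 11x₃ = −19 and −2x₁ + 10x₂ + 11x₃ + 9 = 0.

2/3

With common normal n = (−2, 10, 11) (|n| = 15), the distance is |(-19) − (-9)|/|n| = 10/15 = 2/3.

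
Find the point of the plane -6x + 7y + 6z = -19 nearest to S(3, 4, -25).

The perpendicular from S has direction n = (-6, 7, 6): r = (3, 4, -25) + λ(-6, 7, 6).
Substitute into the plane: n·(S + λn) = -19 gives -140 + 121λ = -19, so λ = 1.
Foot = (3, 4, -25) + 1·(-6, 7, 6) = (-3, 11, -19).

(-3, 11, -19)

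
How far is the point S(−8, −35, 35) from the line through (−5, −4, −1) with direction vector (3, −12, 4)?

√745

Direction vector d = (3, −12, 4).
AP = (−3, −31, 36), and AP × d = (308, 120, 129).
|AP × d|² = 125905 and |d|² = 169, so the distance is √(125905/169) = √745.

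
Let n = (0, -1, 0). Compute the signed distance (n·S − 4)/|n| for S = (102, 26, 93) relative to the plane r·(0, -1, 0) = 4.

n·S − 4 = -30.
|n| = 1, so the signed distance is -30/1 = -30.

-30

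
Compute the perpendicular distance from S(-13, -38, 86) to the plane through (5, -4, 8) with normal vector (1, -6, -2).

The plane has equation n·(r − (5, -4, 8)) = 0, i.e. n·r = 13.
Then n·(-13, -38, 86) - 13 = 30.
|n| = √(1 + 36 + 4) = √41, so the distance is |30|/√41 = 30√41/41.

30√41/41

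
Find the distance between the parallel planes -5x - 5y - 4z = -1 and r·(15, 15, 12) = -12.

Divide the second equation by -3 to match normals: -5x - 5y - 4z = 4.
Both planes have normal n = (-5, -5, -4), |n| = √66. Any point on the first plane is at distance |4 − (-1)|/|n| = 5/√66 from the second.

5√66/66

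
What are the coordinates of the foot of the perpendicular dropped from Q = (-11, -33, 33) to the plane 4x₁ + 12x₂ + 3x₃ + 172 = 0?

(-7, -21, 36)

n = (4, 12, 3), |n|² = 169, and n·Q − (-172) = -169.
t = -169/169 = -1, so the foot is Q − t·n = (-11, -33, 33) − (-1)·(4, 12, 3) = (-7, -21, 36).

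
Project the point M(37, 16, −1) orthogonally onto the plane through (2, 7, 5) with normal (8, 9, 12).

(29, 7, -13)

The perpendicular from M has direction n = (8, 9, 12): r = (37, 16, −1) + t(8, 9, 12).
Substitute into the plane: n·(M + tn) = 139 gives 428 + 289t = 139, so t = -1.
Foot = (37, 16, −1) + (-1)·(8, 9, 12) = (29, 7, −13).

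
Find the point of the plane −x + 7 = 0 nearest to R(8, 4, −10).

(7, 4, -10)

The perpendicular from R has direction n = (−1, 0, 0): r = (8, 4, −10) + λ(−1, 0, 0).
Substitute into the plane: n·(R + λn) = -7 gives -8 + 1λ = -7, so λ = 1.
Foot = (8, 4, −10) + 1·(−1, 0, 0) = (7, 4, −10).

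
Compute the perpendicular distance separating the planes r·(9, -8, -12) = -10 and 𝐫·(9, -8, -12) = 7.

Both planes have normal n = (9, -8, -12), |n| = 17. Any point on the first plane is at distance |7 − (-10)|/|n| = 17/17 = 1 from the second.

1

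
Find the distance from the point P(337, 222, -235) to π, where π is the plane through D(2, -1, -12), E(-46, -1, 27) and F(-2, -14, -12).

DE = (-48, 0, 39) and DF = (-4, -13, 0), so a normal is n = DE × DF = (507, -156, 624).
Then n·(337, 222, -235) - (-6318) = -4095.
|n| = √(257049 + 24336 + 389376) = 819, so the distance is |-4095|/819 = 5.

5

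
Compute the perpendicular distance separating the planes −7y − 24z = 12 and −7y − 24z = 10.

Both planes have normal n = (0, −7, −24), |n| = 25. Any point on the first plane is at distance |10 − 12|/|n| = 2/25 from the second.

2/25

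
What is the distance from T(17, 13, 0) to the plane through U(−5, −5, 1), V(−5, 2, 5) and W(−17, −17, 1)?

UV = (0, 7, 4) and UW = (−12, −12, 0), so a normal is n = UV × UW = (48, −48, 84).
n = (48, −48, 84); n·P − 84 = 108; |n| = 108; distance = 108/108 = 1.

1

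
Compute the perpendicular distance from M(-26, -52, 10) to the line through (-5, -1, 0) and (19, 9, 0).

A direction vector is d = (24, 10, 0).
AP = (-21, -51, 10); AP·d = -1014, |AP|² = 3142, |d|² = 676.
distance² = |AP|² − (AP·d)²/|d|² = 3142 − 1028196/676 = 1621, so the distance is √1621.

√1621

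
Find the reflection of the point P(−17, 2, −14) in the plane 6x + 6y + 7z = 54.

(7, 26, 14)

n = (6, 6, 7), |n|² = 121, n·P − 54 = -242, so t = -242/121 = -2.
Foot F = P − (-2)·n = (−5, 14, 0); the reflection is 2F − P = (7, 26, 14).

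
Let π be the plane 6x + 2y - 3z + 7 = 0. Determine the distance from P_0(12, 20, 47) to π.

22/7

Normal vector n = (6, 2, -3), and n·(12, 20, 47) - (-7) = -22.
|n| = √(36 + 4 + 9) = 7, so the distance is |-22|/7 = 22/7.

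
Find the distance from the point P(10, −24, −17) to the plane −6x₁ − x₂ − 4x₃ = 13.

19√53/53

Normal vector n = (−6, −1, −4), and n·(10, −24, −17) − 13 = 19.
|n| = √(36 + 1 + 16) = √53, so the distance is |19|/√53 = 19/√53.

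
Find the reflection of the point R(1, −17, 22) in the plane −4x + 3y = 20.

n = (−4, 3, 0), |n|² = 25, n·R − 20 = -75, so t = -75/25 = -3.
Foot F = R − (-3)·n = (−11, −8, 22); the reflection is 2F − R = (−23, 1, 22).

(-23, 1, 22)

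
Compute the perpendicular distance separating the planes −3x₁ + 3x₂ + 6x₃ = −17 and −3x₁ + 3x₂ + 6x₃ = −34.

17√6/18

Both planes have normal n = (−3, 3, 6), |n| = 3√6. Any point on the first plane is at distance |(-34) − (-17)|/|n| = 17/(3√6) from the second.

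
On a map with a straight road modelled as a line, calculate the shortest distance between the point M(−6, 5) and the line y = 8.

3

d = |0·(-6) + 1·5 − 8| / √(0 + 1) = |-3|/1 = 3.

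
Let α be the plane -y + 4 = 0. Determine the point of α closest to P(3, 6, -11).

(3, 4, -11)

The perpendicular from P has direction n = (0, -1, 0): r = (3, 6, -11) + λ(0, -1, 0).
Substitute into the plane: n·(P + λn) = -4 gives -6 + 1λ = -4, so λ = 2.
Foot = (3, 6, -11) + 2·(0, -1, 0) = (3, 4, -11).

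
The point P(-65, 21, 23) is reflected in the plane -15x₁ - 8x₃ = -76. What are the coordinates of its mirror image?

(25, 21, 71)

With n = (-15, 0, -8), the signed offset is (n·P − (-76))/|n|² = 867/289 = 3.
P' = P − 2t·n = (-65, 21, 23) − 6·(-15, 0, -8) = (25, 21, 71).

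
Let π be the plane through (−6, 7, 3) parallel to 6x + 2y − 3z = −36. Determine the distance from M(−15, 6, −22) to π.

Parallel planes share the normal n = (6, 2, −3); since (−6, 7, 3) lies on the plane, its equation is 6x + 2y − 3z = -31.
d = |6·(-15) + 2·6 + (-3)·(-22) − (-31)| / √(36 + 4 + 9) = |19| / 7 = 19/7.

19/7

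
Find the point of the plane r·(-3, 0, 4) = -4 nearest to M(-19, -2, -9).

(-16, -2, -13)

n = (-3, 0, 4), |n|² = 25, and n·M − (-4) = 25.
t = 25/25 = 1, so the foot is M − t·n = (-19, -2, -9) − 1·(-3, 0, 4) = (-16, -2, -13).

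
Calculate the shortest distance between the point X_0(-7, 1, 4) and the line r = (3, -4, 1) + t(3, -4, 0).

√34

Direction vector d = (3, -4, 0).
AP = (-10, 5, 3), and AP × d = (12, 9, 25).
|AP × d|² = 850 and |d|² = 25, so the distance is √(850/25) = √34.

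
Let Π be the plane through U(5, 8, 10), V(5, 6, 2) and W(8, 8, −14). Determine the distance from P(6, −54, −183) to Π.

UV = (0, −2, −8) and UW = (3, 0, −24), so a normal is n = UV × UW = (48, −24, 6).
Then n·(6, −54, −183) − 108 = 378.
|n| = √(2304 + 576 + 36) = 54, so the distance is |378|/54 = 7.

7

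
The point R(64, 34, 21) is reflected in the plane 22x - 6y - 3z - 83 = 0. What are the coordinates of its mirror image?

(-24, 58, 33)

n = (22, -6, -3), |n|² = 529, n·R − 83 = 1058, so t = 1058/529 = 2.
Foot F = R − 2·n = (20, 46, 27); the reflection is 2F − R = (-24, 58, 33).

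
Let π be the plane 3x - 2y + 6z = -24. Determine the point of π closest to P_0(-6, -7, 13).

n = (3, -2, 6), |n|² = 49, and n·P_0 − (-24) = 98.
t = 98/49 = 2, so the foot is P_0 − t·n = (-6, -7, 13) − 2·(3, -2, 6) = (-12, -3, 1).

(-12, -3, 1)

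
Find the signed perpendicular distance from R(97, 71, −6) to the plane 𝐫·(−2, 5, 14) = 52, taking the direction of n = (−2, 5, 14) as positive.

n·R − 52 = 25.
|n| = 15, so the signed distance is 25/15 = 5/3.

5/3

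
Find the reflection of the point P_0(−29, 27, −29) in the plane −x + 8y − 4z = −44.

n = (−1, 8, −4), |n|² = 81, n·P_0 − (-44) = 405, so t = 405/81 = 5.
Foot F = P_0 − 5·n = (−24, −13, −9); the reflection is 2F − P_0 = (−19, −53, 11).

(-19, -53, 11)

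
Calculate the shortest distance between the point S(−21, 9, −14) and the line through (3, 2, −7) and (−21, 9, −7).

7

A direction vector is d = (−24, 7, 0).
AP = (−24, 7, −7), and AP × d = (49, 168, 0).
|AP × d|² = 30625 and |d|² = 625, so the distance is √(30625/625) = √49 = 7.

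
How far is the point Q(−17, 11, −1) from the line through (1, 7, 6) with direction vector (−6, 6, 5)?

Direction vector d = (−6, 6, 5).
AP = (−18, 4, −7), and AP × d = (62, 132, −84).
|AP × d|² = 28324 and |d|² = 97, so the distance is √(28324/97) = √292 = 2√73.

2√73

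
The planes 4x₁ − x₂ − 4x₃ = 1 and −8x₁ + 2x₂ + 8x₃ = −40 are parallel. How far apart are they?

19/√33

Divide the second equation by -2 to match normals: 4x₁ − x₂ − 4x₃ = 20.
Both planes have normal n = (4, −1, −4), |n| = √33. Any point on the first plane is at distance |20 − 1|/|n| = 19/√33 = 19√33/33 from the second.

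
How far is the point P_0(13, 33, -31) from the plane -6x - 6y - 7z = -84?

25/11

n = (-6, -6, -7); n·P − (-84) = 25; |n| = 11; distance = 25/11.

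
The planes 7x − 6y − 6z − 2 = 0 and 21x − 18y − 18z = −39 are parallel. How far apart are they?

15/11

Divide the second equation by 3 to match normals: 7x − 6y − 6z = -13.
Both planes have normal n = (7, −6, −6), |n| = 11. Any point on the first plane is at distance |(-13) − 2|/|n| = 15/11 from the second.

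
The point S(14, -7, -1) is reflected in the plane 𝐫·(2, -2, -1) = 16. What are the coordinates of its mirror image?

With n = (2, -2, -1), the signed offset is (n·S − 16)/|n|² = 27/9 = 3.
S' = S − 2t·n = (14, -7, -1) − 6·(2, -2, -1) = (2, 5, 5).

(2, 5, 5)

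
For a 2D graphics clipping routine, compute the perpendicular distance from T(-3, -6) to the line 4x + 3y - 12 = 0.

42/5

d = |4·(-3) + 3·(-6) − 12| / √(16 + 9) = |-42|/5 = 42/5.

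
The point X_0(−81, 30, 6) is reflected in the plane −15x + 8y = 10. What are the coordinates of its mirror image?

n = (−15, 8, 0), |n|² = 289, n·X_0 − 10 = 1445, so t = 1445/289 = 5.
Foot F = X_0 − 5·n = (−6, −10, 6); the reflection is 2F − X_0 = (69, −50, 6).

(69, -50, 6)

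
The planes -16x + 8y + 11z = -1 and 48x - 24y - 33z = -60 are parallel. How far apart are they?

1

Divide the second equation by -3 to match normals: -16x + 8y + 11z = 20.
Both planes have normal n = (-16, 8, 11), |n| = 21. Any point on the first plane is at distance |20 − (-1)|/|n| = 21/21 = 1 from the second.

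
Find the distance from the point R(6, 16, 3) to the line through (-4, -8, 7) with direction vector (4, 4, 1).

2√41

Direction vector d = (4, 4, 1).
AP = (10, 24, -4); AP·d = 132, |AP|² = 692, |d|² = 33.
distance² = |AP|² − (AP·d)²/|d|² = 692 − 17424/33 = 164, so the distance is 2√41.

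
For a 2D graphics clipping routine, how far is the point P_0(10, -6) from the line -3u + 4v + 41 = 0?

13/5

The normal to the line is n = (-3, 4) with |n| = 5.
|n·P_0 − (-41)| = |-54 − (-41)| = 13, so the distance is 13/5.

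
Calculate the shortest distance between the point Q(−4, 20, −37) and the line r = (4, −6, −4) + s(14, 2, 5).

2√401

Direction vector d = (14, 2, 5).
AP = (−8, 26, −33), and AP × d = (196, −422, −380).
|AP × d|² = 360900 and |d|² = 225, so the distance is √(360900/225) = √1604 = 2√401.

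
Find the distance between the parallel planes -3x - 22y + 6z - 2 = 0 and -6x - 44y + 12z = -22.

13/23

Divide the second equation by 2 to match normals: -3x - 22y + 6z = -11.
With common normal n = (-3, -22, 6) (|n| = 23), the distance is |2 − (-11)|/|n| = 13/23.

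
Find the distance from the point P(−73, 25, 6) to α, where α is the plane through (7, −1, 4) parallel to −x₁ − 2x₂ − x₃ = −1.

13√6/3

Parallel planes share the normal n = (−1, −2, −1); since (7, −1, 4) lies on the plane, its equation is −x₁ − 2x₂ − x₃ = -9.
Then n·(−73, 25, 6) − (−9) = 26.
|n| = √(1 + 4 + 1) = √6, so the distance is |26|/√6 = 26/√6.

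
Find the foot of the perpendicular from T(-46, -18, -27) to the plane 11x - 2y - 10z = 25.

n = (11, -2, -10), |n|² = 225, and n·T − 25 = -225.
t = -225/225 = -1, so the foot is T − t·n = (-46, -18, -27) − (-1)·(11, -2, -10) = (-35, -20, -37).

(-35, -20, -37)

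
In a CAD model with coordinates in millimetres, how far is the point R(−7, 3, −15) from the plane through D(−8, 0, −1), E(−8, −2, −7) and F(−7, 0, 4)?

4√35/5

DE = (0, −2, −6) and DF = (1, 0, 5), so a normal is n = DE × DF = (−10, −6, 2).
d = |(-10)·(-7) + (-6)·3 + 2·(-15) − 78| / √(100 + 36 + 4) = |-56| / (2√35) = 28/√35.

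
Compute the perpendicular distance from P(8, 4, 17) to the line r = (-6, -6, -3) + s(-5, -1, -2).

6√6

Direction vector d = (-5, -1, -2).
AP = (14, 10, 20); AP·d = -120, |AP|² = 696, |d|² = 30.
distance² = |AP|² − (AP·d)²/|d|² = 696 − 14400/30 = 216, so the distance is 6√6.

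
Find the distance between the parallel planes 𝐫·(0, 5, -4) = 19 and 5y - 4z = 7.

With common normal n = (0, 5, -4) (|n| = √41), the distance is |19 − 7|/|n| = 12/√41 = 12√41/41.

12√41/41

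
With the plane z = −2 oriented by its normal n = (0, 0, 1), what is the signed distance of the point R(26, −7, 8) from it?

10

n·R − (-2) = 10.
|n| = 1, so the signed distance is 10/1 = 10.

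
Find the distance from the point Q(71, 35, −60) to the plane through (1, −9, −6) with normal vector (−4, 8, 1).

The plane has equation n·(r − (1, −9, −6)) = 0, i.e. n·r = -82.
Then n·(71, 35, −60) − (−82) = 18.
|n| = √(16 + 64 + 1) = 9, so the distance is |18|/9 = 2.

2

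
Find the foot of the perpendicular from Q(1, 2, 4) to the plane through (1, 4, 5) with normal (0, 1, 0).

(1, 4, 4)

n = (0, 1, 0), |n|² = 1, and n·Q − 4 = -2.
t = -2/1 = -2, so the foot is Q − t·n = (1, 2, 4) − (-2)·(0, 1, 0) = (1, 4, 4).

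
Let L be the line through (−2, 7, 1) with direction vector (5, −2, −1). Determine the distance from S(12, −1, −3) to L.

Direction vector d = (5, −2, −1).
AP = (14, −8, −4); AP·d = 90, |AP|² = 276, |d|² = 30.
distance² = |AP|² − (AP·d)²/|d|² = 276 − 8100/30 = 6, so the distance is √6.

√6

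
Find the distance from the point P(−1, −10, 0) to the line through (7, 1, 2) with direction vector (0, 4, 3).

√89

Direction vector d = (0, 4, 3).
AP = (−8, −11, −2); AP·d = -50, |AP|² = 189, |d|² = 25.
distance² = |AP|² − (AP·d)²/|d|² = 189 − 2500/25 = 89, so the distance is √89.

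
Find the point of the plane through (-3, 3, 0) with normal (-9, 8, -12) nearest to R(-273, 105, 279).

The perpendicular from R has direction n = (-9, 8, -12): r = (-273, 105, 279) + t(-9, 8, -12).
Substitute into the plane: n·(R + tn) = 51 gives -51 + 289t = 51, so t = 6/17.
Foot = (-273, 105, 279) + (6/17)·(-9, 8, -12) = (-4695/17, 1833/17, 4671/17).

(-4695/17, 1833/17, 4671/17)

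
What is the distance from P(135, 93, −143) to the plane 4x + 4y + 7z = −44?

5

d = |4·135 + 4·93 + 7·(-143) − (-44)| / √(16 + 16 + 49) = |-45| / 9 = 5.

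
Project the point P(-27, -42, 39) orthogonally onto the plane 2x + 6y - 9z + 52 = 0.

The perpendicular from P has direction n = (2, 6, -9): r = (-27, -42, 39) + t(2, 6, -9).
Substitute into the plane: n·(P + tn) = -52 gives -657 + 121t = -52, so t = 5.
Foot = (-27, -42, 39) + 5·(2, 6, -9) = (-17, -12, -6).

(-17, -12, -6)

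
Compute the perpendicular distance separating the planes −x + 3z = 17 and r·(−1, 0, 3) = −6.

With common normal n = (−1, 0, 3) (|n| = √10), the distance is |17 − (-6)|/|n| = 23/√10 = 23√10/10.

23/√10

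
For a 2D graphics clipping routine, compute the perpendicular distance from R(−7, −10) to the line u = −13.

d = |1·(-7) + 0·(-10) − (-13)| / √(1 + 0) = |6|/1 = 6.

6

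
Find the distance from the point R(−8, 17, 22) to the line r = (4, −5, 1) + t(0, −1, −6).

Direction vector d = (0, −1, −6).
AP = (−12, 22, 21), and AP × d = (−111, −72, 12).
|AP × d|² = 17649 and |d|² = 37, so the distance is √(17649/37) = √477 = 3√53.

3√53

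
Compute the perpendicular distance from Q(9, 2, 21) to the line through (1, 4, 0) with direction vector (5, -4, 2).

Direction vector d = (5, -4, 2).
AP = (8, -2, 21); AP·d = 90, |AP|² = 509, |d|² = 45.
distance² = |AP|² − (AP·d)²/|d|² = 509 − 8100/45 = 329, so the distance is √329.

√329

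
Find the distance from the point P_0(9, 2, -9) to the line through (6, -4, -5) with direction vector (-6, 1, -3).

Direction vector d = (-6, 1, -3).
AP = (3, 6, -4), and AP × d = (-14, 33, 39).
|AP × d|² = 2806 and |d|² = 46, so the distance is √(2806/46) = √61.

√61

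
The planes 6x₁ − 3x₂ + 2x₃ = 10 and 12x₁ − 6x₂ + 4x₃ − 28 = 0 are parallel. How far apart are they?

Divide the second equation by 2 to match normals: 6x₁ − 3x₂ + 2x₃ = 14.
With common normal n = (6, −3, 2) (|n| = 7), the distance is |10 − 14|/|n| = 4/7.

4/7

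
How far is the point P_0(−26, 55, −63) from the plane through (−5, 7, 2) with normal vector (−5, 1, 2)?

23√30/30

The plane has equation n·(r − (−5, 7, 2)) = 0, i.e. n·r = 36.
n = (−5, 1, 2); n·P − 36 = 23; |n| = √30; distance = 23/√30.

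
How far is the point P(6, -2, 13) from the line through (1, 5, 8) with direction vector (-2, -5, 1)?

Direction vector d = (-2, -5, 1).
AP = (5, -7, 5); AP·d = 30, |AP|² = 99, |d|² = 30.
distance² = |AP|² − (AP·d)²/|d|² = 99 − 900/30 = 69, so the distance is √69.

√69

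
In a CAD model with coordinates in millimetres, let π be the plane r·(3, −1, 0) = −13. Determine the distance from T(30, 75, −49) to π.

28/√10

n = (3, −1, 0); n·P − (-13) = 28; |n| = √10; distance = 28/√10 = 14√10/5.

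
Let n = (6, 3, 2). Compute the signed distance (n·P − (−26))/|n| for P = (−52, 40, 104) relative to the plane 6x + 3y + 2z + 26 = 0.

n·P − (-26) = 42.
|n| = 7, so the signed distance is 42/7 = 6.

6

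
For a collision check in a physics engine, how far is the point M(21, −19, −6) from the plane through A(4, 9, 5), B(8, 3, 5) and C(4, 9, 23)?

5/√13

AB = (4, −6, 0) and AC = (0, 0, 18), so a normal is n = AB × AC = (−108, −72, 0).
Then n·(21, −19, −6) − (−1080) = 180.
|n| = √(11664 + 5184 + 0) = 36√13, so the distance is |180|/(36√13) = 5√13/13.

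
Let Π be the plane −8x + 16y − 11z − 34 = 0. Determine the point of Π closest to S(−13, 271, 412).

(-107/7, 1929/7, 2862/7)

n = (−8, 16, −11), |n|² = 441, and n·S − 34 = -126.
t = -126/441 = -2/7, so the foot is S − t·n = (−13, 271, 412) − (-2/7)·(−8, 16, −11) = (−107/7, 1929/7, 2862/7).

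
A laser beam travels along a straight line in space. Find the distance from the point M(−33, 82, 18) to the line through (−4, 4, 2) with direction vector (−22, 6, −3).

Direction vector d = (−22, 6, −3).
AP = (−29, 78, 16), and AP × d = (−330, −439, 1542).
|AP × d|² = 2679385 and |d|² = 529, so the distance is √(2679385/529) = √5065.

√5065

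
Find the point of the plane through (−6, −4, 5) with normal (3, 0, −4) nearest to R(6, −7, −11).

The perpendicular from R has direction n = (3, 0, −4): r = (6, −7, −11) + λ(3, 0, −4).
Substitute into the plane: n·(R + λn) = -38 gives 62 + 25λ = -38, so λ = -4.
Foot = (6, −7, −11) + (-4)·(3, 0, −4) = (−6, −7, 5).

(-6, -7, 5)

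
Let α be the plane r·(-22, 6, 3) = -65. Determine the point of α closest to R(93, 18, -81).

n = (-22, 6, 3), |n|² = 529, and n·R − (-65) = -2116.
t = -2116/529 = -4, so the foot is R − t·n = (93, 18, -81) − (-4)·(-22, 6, 3) = (5, 42, -69).

(5, 42, -69)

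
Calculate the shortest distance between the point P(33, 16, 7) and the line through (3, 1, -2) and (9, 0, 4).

A direction vector is d = (6, -1, 6).
AP = (30, 15, 9), and AP × d = (99, -126, -120).
|AP × d|² = 40077 and |d|² = 73, so the distance is √(40077/73) = √549 = 3√61.

3√61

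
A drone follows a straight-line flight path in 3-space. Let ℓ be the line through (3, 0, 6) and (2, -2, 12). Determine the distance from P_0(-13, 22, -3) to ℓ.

3√73

A direction vector is d = (-1, -2, 6).
AP = (-16, 22, -9); AP·d = -82, |AP|² = 821, |d|² = 41.
distance² = |AP|² − (AP·d)²/|d|² = 821 − 6724/41 = 657, so the distance is 3√73.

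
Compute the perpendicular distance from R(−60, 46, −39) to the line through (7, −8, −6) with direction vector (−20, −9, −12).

Direction vector d = (−20, −9, −12).
AP = (−67, 54, −33); AP·d = 1250, |AP|² = 8494, |d|² = 625.
distance² = |AP|² − (AP·d)²/|d|² = 8494 − 1562500/625 = 5994, so the distance is 9√74.

9√74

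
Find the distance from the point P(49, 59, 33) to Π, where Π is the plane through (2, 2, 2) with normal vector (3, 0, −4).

17/5

The plane has equation n·(r − (2, 2, 2)) = 0, i.e. n·r = -2.
n = (3, 0, −4); n·P − (-2) = 17; |n| = 5; distance = 17/5.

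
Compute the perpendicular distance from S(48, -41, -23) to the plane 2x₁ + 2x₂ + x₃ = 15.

8

Normal vector n = (2, 2, 1), and n·(48, -41, -23) - 15 = -24.
|n| = √(4 + 4 + 1) = 3, so the distance is |-24|/3 = 8.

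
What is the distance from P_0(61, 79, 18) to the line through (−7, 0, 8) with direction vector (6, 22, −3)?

√2501

Direction vector d = (6, 22, −3).
AP = (68, 79, 10), and AP × d = (−457, 264, 1022).
|AP × d|² = 1323029 and |d|² = 529, so the distance is √(1323029/529) = √2501.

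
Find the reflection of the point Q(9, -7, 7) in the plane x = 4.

(-1, -7, 7)

With n = (1, 0, 0), the signed offset is (n·Q − 4)/|n|² = 5/1 = 5.
Q' = Q − 2t·n = (9, -7, 7) − 10·(1, 0, 0) = (-1, -7, 7).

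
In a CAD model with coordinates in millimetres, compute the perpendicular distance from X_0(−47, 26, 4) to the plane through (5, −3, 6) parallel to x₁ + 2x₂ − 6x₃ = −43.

18√41/41

Parallel planes share the normal n = (1, 2, −6); since (5, −3, 6) lies on the plane, its equation is x₁ + 2x₂ − 6x₃ = -37.
Then n·(−47, 26, 4) − (−37) = 18.
|n| = √(1 + 4 + 36) = √41, so the distance is |18|/√41 = 18/√41.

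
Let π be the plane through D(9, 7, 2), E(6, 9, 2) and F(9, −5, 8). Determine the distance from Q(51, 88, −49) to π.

3

DE = (−3, 2, 0) and DF = (0, −12, 6), so a normal is n = DE × DF = (12, 18, 36).
d = |12·51 + 18·88 + 36·(-49) − 306| / √(144 + 324 + 1296) = |126| / 42 = 3.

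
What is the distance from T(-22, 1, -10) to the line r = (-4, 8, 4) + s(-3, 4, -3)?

Direction vector d = (-3, 4, -3).
AP = (-18, -7, -14); AP·d = 68, |AP|² = 569, |d|² = 34.
distance² = |AP|² − (AP·d)²/|d|² = 569 − 4624/34 = 433, so the distance is √433.

√433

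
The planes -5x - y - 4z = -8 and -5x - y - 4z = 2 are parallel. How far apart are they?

Both planes have normal n = (-5, -1, -4), |n| = √42. Any point on the first plane is at distance |2 − (-8)|/|n| = 10/√42 = 5√42/21 from the second.

10/√42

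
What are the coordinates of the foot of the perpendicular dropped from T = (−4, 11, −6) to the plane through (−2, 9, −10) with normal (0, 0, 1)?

The perpendicular from T has direction n = (0, 0, 1): r = (−4, 11, −6) + t(0, 0, 1).
Substitute into the plane: n·(T + tn) = -10 gives -6 + 1t = -10, so t = -4.
Foot = (−4, 11, −6) + (-4)·(0, 0, 1) = (−4, 11, −10).

(-4, 11, -10)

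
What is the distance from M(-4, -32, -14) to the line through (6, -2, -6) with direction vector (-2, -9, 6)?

Direction vector d = (-2, -9, 6).
AP = (-10, -30, -8), and AP × d = (-252, 76, 30).
|AP × d|² = 70180 and |d|² = 121, so the distance is √(70180/121) = √580 = 2√145.

2√145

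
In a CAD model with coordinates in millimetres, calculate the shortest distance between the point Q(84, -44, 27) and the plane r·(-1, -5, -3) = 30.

5√35/7

d = |(-1)·84 + (-5)·(-44) + (-3)·27 − 30| / √(1 + 25 + 9) = |25| / √35 = 5√35/7.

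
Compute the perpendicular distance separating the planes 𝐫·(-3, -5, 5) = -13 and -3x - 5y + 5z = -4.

With common normal n = (-3, -5, 5) (|n| = √59), the distance is |(-13) − (-4)|/|n| = 9/√59 = 9√59/59.

9√59/59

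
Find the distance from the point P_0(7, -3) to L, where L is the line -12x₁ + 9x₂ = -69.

14/5

d = |(-12)·7 + 9·(-3) − (-69)| / √(144 + 81) = |-42|/15 = 14/5.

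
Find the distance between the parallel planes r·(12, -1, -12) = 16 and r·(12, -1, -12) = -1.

With common normal n = (12, -1, -12) (|n| = 17), the distance is |16 − (-1)|/|n| = 17/17 = 1.

1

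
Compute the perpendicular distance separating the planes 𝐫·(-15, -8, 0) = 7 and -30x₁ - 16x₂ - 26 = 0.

6/17

Divide the second equation by 2 to match normals: -15x₁ - 8x₂ = 13.
Both planes have normal n = (-15, -8, 0), |n| = 17. Any point on the first plane is at distance |13 − 7|/|n| = 6/17 from the second.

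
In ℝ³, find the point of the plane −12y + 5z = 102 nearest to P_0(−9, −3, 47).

n = (0, −12, 5), |n|² = 169, and n·P_0 − 102 = 169.
t = 169/169 = 1, so the foot is P_0 − t·n = (−9, −3, 47) − 1·(0, −12, 5) = (−9, 9, 42).

(-9, 9, 42)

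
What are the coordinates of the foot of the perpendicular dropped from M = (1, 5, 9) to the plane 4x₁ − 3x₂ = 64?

n = (4, −3, 0), |n|² = 25, and n·M − 64 = -75.
t = -75/25 = -3, so the foot is M − t·n = (1, 5, 9) − (-3)·(4, −3, 0) = (13, −4, 9).

(13, -4, 9)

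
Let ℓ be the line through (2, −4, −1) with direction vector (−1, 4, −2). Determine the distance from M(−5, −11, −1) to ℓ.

Direction vector d = (−1, 4, −2).
AP = (−7, −7, 0); AP·d = -21, |AP|² = 98, |d|² = 21.
distance² = |AP|² − (AP·d)²/|d|² = 98 − 441/21 = 77, so the distance is √77.

√77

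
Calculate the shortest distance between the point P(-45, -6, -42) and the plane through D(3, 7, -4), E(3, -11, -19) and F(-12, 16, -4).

19/√70

DE = (0, -18, -15) and DF = (-15, 9, 0), so a normal is n = DE × DF = (135, 225, -270).
Then n·(-45, -6, -42) - 3060 = 855.
|n| = √(18225 + 50625 + 72900) = 45√70, so the distance is |855|/(45√70) = 19/√70.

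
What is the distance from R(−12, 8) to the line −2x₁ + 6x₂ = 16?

d = |(-2)·(-12) + 6·8 − 16| / √(4 + 36) = |56|/(2√10) = 28/√10.

28/√10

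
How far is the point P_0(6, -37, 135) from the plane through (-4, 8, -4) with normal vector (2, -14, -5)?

The plane has equation n·(r − (-4, 8, -4)) = 0, i.e. n·r = -100.
Then n·(6, -37, 135) - (-100) = -45.
|n| = √(4 + 196 + 25) = 15, so the distance is |-45|/15 = 3.

3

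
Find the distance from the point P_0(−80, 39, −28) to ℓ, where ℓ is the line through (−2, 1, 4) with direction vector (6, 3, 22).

2√1609

Direction vector d = (6, 3, 22).
AP = (−78, 38, −32), and AP × d = (932, 1524, −462).
|AP × d|² = 3404644 and |d|² = 529, so the distance is √(3404644/529) = √6436 = 2√1609.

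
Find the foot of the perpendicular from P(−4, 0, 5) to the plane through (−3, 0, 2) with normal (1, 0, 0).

(-3, 0, 5)

n = (1, 0, 0), |n|² = 1, and n·P − (-3) = -1.
t = -1/1 = -1, so the foot is P − t·n = (−4, 0, 5) − (-1)·(1, 0, 0) = (−3, 0, 5).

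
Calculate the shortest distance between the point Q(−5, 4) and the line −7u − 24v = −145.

d = |(-7)·(-5) + (-24)·4 − (-145)| / √(49 + 576) = |84|/25 = 84/25.

84/25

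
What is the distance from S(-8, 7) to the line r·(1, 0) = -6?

The normal to the line is n = (1, 0) with |n| = 1.
|n·S − (-6)| = |-8 − (-6)| = 2, so the distance is 2/1 = 2.

2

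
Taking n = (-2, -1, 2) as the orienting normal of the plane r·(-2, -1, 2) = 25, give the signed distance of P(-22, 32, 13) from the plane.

n·P − 25 = 13.
|n| = 3, so the signed distance is 13/3.

13/3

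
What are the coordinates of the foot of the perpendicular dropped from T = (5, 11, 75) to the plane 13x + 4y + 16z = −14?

The perpendicular from T has direction n = (13, 4, 16): r = (5, 11, 75) + λ(13, 4, 16).
Substitute into the plane: n·(T + λn) = -14 gives 1309 + 441λ = -14, so λ = -3.
Foot = (5, 11, 75) + (-3)·(13, 4, 16) = (−34, −1, 27).

(-34, -1, 27)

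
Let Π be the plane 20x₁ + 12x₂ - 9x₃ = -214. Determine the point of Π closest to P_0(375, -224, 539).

The perpendicular from P_0 has direction n = (20, 12, -9): r = (375, -224, 539) + λ(20, 12, -9).
Substitute into the plane: n·(P_0 + λn) = -214 gives -39 + 625λ = -214, so λ = -7/25.
Foot = (375, -224, 539) + (-7/25)·(20, 12, -9) = (1847/5, -5684/25, 13538/25).

(1847/5, -5684/25, 13538/25)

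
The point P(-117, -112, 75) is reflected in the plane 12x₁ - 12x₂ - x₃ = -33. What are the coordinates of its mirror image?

With n = (12, -12, -1), the signed offset is (n·P − (-33))/|n|² = -102/289 = -6/17.
P' = P − 2t·n = (-117, -112, 75) − (-12/17)·(12, -12, -1) = (-1845/17, -2048/17, 1263/17).

(-1845/17, -2048/17, 1263/17)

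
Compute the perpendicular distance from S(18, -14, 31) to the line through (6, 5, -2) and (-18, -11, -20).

3√145

A direction vector is d = (-24, -16, -18).
AP = (12, -19, 33), and AP × d = (870, -576, -648).
|AP × d|² = 1508580 and |d|² = 1156, so the distance is √(1508580/1156) = √1305 = 3√145.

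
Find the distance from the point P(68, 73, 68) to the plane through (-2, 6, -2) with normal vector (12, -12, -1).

2

The plane has equation n·(r − (-2, 6, -2)) = 0, i.e. n·r = -94.
Then n·(68, 73, 68) - (-94) = -34.
|n| = √(144 + 144 + 1) = 17, so the distance is |-34|/17 = 2.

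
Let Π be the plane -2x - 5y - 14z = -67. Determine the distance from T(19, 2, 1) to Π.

d = |(-2)·19 + (-5)·2 + (-14)·1 − (-67)| / √(4 + 25 + 196) = |5| / 15 = 1/3.

1/3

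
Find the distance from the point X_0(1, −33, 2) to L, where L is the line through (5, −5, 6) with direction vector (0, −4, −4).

Direction vector d = (0, −4, −4).
AP = (−4, −28, −4), and AP × d = (96, −16, 16).
|AP × d|² = 9728 and |d|² = 32, so the distance is √(9728/32) = √304 = 4√19.

4√19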